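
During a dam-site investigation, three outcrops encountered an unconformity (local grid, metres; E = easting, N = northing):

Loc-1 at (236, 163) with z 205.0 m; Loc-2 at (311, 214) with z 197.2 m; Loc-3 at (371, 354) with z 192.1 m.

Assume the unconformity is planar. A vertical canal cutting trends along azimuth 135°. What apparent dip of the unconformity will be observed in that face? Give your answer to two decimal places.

4.98°

Let the plane be z = a·E + b·N + c.
Loc-2−Loc-1: 75a + 51b = −7.8;  Loc-3−Loc-1: 135a + 191b = −12.9.
Solving gives a = −0.11181, b = 0.01149.
Unit vector along 135° is (sin 135°, cos 135°) = (0.7071, -0.7071).
Slope in that direction = a·(0.7071) + b·(-0.7071) = −0.08719.
Apparent dip = arctan|0.08719| = 4.98° (true dip is 6.4°, so apparent ≤ true as expected).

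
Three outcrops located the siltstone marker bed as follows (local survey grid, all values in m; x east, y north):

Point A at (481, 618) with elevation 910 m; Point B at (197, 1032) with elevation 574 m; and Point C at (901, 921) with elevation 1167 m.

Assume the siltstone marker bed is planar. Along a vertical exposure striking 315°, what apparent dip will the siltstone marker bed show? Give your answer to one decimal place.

Let the plane be z = a·x + b·y + c.
Point B−Point A: −284a + 414b = −336;  Point C−Point A: 420a + 303b = 257.
Solving gives a = 0.80100, b = −0.26211.
Unit vector along 315° is (sin 315°, cos 315°) = (-0.7071, 0.7071).
Slope in that direction = a·(-0.7071) + b·(0.7071) = −0.75174.
Apparent dip = arctan|0.75174| = 36.9° (true dip is 40.1°, so apparent ≤ true as expected).

36.9°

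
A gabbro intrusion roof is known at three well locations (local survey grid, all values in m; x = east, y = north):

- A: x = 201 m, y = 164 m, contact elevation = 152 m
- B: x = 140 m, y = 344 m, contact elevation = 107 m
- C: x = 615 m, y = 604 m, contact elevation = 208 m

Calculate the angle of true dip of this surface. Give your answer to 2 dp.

Let the plane be z = a·x + b·y + c.
B−A: −61a + 180b = −45;  C−A: 414a + 440b = 56.
Solving gives a = 0.29479, b = −0.15010.
Gradient magnitude |∇z| = √(a² + b²) = √(0.08690 + 0.02253) = 0.33080.
True dip = arctan(0.33080) = 18.30°, dipping toward WNW (azimuth ≈ 297°).

18.30°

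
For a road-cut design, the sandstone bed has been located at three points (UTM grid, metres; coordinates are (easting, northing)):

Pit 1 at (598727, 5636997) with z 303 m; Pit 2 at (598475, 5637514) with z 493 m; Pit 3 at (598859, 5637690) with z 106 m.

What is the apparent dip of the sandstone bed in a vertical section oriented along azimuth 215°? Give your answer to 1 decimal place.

32.4°

Let the plane be z = a·E + b·N + c.
Pit 2−Pit 1: −252a + 517b = 190;  Pit 3−Pit 1: 132a + 693b = −197.
Solving gives a = −0.96146, b = −0.10114.
Unit vector along 215° is (sin 215°, cos 215°) = (-0.5736, -0.8192).
Slope in that direction = a·(-0.5736) + b·(-0.8192) = 0.63432.
Apparent dip = arctan|0.63432| = 32.4° (true dip is 44.0°, so apparent ≤ true as expected).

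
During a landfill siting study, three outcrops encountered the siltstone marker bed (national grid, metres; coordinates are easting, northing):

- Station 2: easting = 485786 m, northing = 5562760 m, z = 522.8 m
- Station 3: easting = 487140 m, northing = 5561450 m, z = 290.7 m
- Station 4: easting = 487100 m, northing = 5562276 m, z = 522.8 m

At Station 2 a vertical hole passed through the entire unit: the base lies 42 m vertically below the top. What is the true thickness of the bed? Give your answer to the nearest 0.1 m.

40.2 m

Two edge vectors: Station 2→Station 3 = (1354, -1310, -232.1), Station 2→Station 4 = (1314, -484, 0).
Normal n = (Station 2→Station 3) × (Station 2→Station 4) = (-112336.4, -304979.4, 1066004).
So ∂z/∂easting = −n_x/n_z = 0.10538 and ∂z/∂northing = −n_y/n_z = 0.28610.
|∇z| = √(a²+b²) = 0.30489, so dip δ = arctan(0.30489) = 16.96°.
True thickness = vertical thickness × cos δ = 42 × cos 16.96° = 40.2 m.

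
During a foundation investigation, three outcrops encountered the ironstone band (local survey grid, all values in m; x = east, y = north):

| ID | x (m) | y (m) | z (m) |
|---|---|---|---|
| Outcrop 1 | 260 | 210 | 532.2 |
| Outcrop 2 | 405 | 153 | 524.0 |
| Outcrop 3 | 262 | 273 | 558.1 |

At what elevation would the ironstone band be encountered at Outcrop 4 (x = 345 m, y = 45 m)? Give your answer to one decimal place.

Two edge vectors: Outcrop 1→Outcrop 2 = (145, -57, -8.2), Outcrop 1→Outcrop 3 = (2, 63, 25.9).
Normal n = (Outcrop 1→Outcrop 2) × (Outcrop 1→Outcrop 3) = (-959.7, -3771.9, 9249).
So ∂z/∂x = −n_x/n_z = 0.10376 and ∂z/∂y = −n_y/n_z = 0.40782.
Intercept c from Outcrop 1: 532.2 − 26.98 − 85.64 = 419.58.
At (345, 45): z = 35.8 + 18.4 + 419.58 = 473.7 m.

473.7 m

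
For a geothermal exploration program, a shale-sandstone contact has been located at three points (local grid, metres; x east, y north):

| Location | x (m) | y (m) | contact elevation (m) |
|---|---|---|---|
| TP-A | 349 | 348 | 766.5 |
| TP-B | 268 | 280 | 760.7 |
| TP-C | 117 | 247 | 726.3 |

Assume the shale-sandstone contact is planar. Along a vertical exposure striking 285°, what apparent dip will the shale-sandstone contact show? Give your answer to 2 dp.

Let the plane be z = a·x + b·y + c.
TP-B−TP-A: −81a − 68b = −5.8;  TP-C−TP-A: −232a − 101b = −40.2.
Solving gives a = 0.28279, b = −0.25156.
Unit vector along 285° is (sin 285°, cos 285°) = (-0.9659, 0.2588).
Slope in that direction = a·(-0.9659) + b·(0.2588) = −0.33826.
Apparent dip = arctan|0.33826| = 18.69° (true dip is 20.7°, so apparent ≤ true as expected).

18.69°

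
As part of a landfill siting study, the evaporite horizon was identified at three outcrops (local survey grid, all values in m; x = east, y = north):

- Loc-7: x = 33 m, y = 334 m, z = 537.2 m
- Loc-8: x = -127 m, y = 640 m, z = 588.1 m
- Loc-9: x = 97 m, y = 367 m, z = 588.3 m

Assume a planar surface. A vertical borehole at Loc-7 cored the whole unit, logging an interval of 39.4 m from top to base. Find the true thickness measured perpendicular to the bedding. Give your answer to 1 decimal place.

Two edge vectors: Loc-7→Loc-8 = (-160, 306, 50.9), Loc-7→Loc-9 = (64, 33, 51.1).
Normal n = (Loc-7→Loc-8) × (Loc-7→Loc-9) = (13956.9, 11433.6, -24864).
So ∂z/∂x = −n_x/n_z = 0.56133 and ∂z/∂y = −n_y/n_z = 0.45985.
|∇z| = √(a²+b²) = 0.72564, so dip δ = arctan(0.72564) = 35.97°.
True thickness = vertical thickness × cos δ = 39.4 × cos 35.97° = 31.9 m.

31.9 m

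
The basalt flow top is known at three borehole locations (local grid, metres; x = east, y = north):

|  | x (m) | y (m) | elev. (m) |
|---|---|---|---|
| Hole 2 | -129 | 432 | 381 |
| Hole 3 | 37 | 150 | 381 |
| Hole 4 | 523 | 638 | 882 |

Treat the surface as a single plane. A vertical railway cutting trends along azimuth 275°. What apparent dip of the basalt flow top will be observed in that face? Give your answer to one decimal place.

Two edge vectors: Hole 2→Hole 3 = (166, -282, 0), Hole 2→Hole 4 = (652, 206, 501).
Normal n = (Hole 2→Hole 3) × (Hole 2→Hole 4) = (-141282, -83166, 218060).
So ∂z/∂x = −n_x/n_z = 0.64790 and ∂z/∂y = −n_y/n_z = 0.38139.
Unit vector along 275° is (sin 275°, cos 275°) = (-0.9962, 0.0872).
Slope in that direction = a·(-0.9962) + b·(0.0872) = −0.61220.
Apparent dip = arctan|0.61220| = 31.5° (true dip is 36.9°, so apparent ≤ true as expected).

31.5°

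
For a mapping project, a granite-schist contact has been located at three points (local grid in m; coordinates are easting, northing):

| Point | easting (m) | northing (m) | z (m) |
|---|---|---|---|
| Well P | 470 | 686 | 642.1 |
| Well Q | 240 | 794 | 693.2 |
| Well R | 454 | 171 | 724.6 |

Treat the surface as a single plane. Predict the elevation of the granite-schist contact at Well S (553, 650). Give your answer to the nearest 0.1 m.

623.2 m

Let the plane be z = a·easting + b·northing + c.
Well Q−Well P: −230a + 108b = 51.1;  Well R−Well P: −16a − 515b = 82.5.
Solving gives a = −0.29312, b = −0.15109.
Then c = 642.1 − a·470 − b·686 = 883.51.
At (553, 650): z = −162.1 − 98.2 + 883.51 = 623.2 m.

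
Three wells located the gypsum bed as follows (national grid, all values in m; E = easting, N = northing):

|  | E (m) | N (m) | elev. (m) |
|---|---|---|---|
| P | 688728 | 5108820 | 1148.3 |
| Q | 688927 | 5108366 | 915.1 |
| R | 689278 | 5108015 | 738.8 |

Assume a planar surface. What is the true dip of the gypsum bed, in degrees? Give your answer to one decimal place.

Two edge vectors: P→Q = (199, -454, -233.2), P→R = (550, -805, -409.5).
Normal n = (P→Q) × (P→R) = (-1813, -46769.5, 89505).
So ∂z/∂E = −n_x/n_z = 0.02026 and ∂z/∂N = −n_y/n_z = 0.52254.
Gradient magnitude |∇z| = √(a² + b²) = √(0.00041 + 0.27304) = 0.52293.
True dip = arctan(0.52293) = 27.6°, dipping toward S (azimuth ≈ 182°).

27.6°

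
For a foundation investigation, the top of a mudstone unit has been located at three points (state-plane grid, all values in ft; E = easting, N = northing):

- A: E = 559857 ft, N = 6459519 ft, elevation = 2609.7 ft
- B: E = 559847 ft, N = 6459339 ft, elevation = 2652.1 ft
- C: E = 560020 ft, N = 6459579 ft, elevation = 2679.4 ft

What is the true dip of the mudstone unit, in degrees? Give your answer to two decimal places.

Let the plane be z = a·E + b·N + c.
B−A: −10a − 180b = 42.4;  C−A: 163a + 60b = 69.7.
Solving gives a = 0.52505, b = −0.26473.
Gradient magnitude |∇z| = √(a² + b²) = √(0.27568 + 0.07008) = 0.58801.
True dip = arctan(0.58801) = 30.46°, dipping toward WNW (azimuth ≈ 297°).

30.46°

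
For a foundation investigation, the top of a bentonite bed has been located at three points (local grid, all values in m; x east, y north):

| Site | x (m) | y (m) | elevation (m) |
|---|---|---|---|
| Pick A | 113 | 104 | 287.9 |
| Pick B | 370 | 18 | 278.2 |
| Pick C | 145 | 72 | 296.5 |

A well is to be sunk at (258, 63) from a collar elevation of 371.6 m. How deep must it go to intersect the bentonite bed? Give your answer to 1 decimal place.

92.6 m

Let the plane be z = a·x + b·y + c.
Pick B−Pick A: 257a − 86b = −9.7;  Pick C−Pick A: 32a − 32b = 8.6.
Solving gives a = −0.19189, b = −0.46064.
Then c = 287.9 − a·113 − b·104 = 357.49.
At (258, 63): z_contact = −49.51 − 29.02 + 357.49 = 278.96 m.
Depth below ground = 371.6 − 278.96 = 92.6 m.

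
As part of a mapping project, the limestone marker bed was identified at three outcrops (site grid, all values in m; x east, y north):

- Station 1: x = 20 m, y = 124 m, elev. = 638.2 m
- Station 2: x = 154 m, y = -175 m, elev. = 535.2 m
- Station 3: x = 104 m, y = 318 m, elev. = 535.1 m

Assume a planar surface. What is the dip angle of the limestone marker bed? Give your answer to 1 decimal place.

45.0°

Two edge vectors: Station 1→Station 2 = (134, -299, -103), Station 1→Station 3 = (84, 194, -103.1).
Normal n = (Station 1→Station 2) × (Station 1→Station 3) = (50808.9, 5163.4, 51112).
So ∂z/∂x = −n_x/n_z = −0.99407 and ∂z/∂y = −n_y/n_z = −0.10102.
Gradient magnitude |∇z| = √(a² + b²) = √(0.98817 + 0.01021) = 0.99919.
True dip = arctan(0.99919) = 45.0°, dipping toward E (azimuth ≈ 084°).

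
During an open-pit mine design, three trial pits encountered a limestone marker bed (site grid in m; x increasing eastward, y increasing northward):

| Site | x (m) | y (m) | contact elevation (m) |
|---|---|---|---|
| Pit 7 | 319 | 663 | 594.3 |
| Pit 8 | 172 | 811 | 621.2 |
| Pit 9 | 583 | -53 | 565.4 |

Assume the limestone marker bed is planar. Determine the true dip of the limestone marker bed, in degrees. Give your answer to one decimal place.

13.0°

Two edge vectors: Pit 7→Pit 8 = (-147, 148, 26.9), Pit 7→Pit 9 = (264, -716, -28.9).
Normal n = (Pit 7→Pit 8) × (Pit 7→Pit 9) = (14983.2, 2853.3, 66180).
So ∂z/∂x = −n_x/n_z = −0.22640 and ∂z/∂y = −n_y/n_z = −0.04311.
Gradient magnitude |∇z| = √(a² + b²) = √(0.05126 + 0.00186) = 0.23047.
True dip = arctan(0.23047) = 13.0°, dipping toward E (azimuth ≈ 079°).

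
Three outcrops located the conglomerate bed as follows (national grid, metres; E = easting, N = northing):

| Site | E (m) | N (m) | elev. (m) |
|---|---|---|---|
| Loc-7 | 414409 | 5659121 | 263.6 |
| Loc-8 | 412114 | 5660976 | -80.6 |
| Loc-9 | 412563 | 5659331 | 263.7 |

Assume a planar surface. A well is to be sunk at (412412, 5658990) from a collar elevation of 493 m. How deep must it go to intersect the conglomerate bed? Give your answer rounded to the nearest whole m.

152 m

Two edge vectors: Loc-7→Loc-8 = (-2295, 1855, -344.2), Loc-7→Loc-9 = (-1846, 210, 0.1).
Normal n = (Loc-7→Loc-8) × (Loc-7→Loc-9) = (72467.5, 635622.7, 2942380).
So ∂z/∂E = −n_x/n_z = −0.02462887 and ∂z/∂N = −n_y/n_z = −0.21602332.
Intercept c from Loc-7: 263.6 + 10206.43 + 1222502.11 = 1232972.14.
At (412412, 5658990): z_contact = −10157.2 − 1222473.8 + 1232972.14 = 341.1 m.
Depth below ground = 493 − 341.1 = 152 m.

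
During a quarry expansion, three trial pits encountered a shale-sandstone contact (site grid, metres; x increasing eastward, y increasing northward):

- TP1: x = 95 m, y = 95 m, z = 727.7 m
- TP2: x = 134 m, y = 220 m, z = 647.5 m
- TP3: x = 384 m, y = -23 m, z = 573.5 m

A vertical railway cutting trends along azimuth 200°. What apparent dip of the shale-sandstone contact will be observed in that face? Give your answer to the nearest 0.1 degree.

Let the plane be z = a·x + b·y + c.
TP2−TP1: 39a + 125b = −80.2;  TP3−TP1: 289a − 118b = −154.2.
Solving gives a = −0.70564, b = −0.42144.
Unit vector along 200° is (sin 200°, cos 200°) = (-0.3420, -0.9397).
Slope in that direction = a·(-0.3420) + b·(-0.9397) = 0.63737.
Apparent dip = arctan|0.63737| = 32.5° (true dip is 39.4°, so apparent ≤ true as expected).

32.5°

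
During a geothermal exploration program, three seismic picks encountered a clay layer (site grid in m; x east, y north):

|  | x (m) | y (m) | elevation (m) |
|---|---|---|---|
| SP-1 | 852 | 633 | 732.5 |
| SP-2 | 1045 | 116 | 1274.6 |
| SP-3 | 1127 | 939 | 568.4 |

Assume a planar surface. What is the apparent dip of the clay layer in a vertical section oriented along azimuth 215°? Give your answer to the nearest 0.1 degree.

Let the plane be z = a·x + b·y + c.
SP-2−SP-1: 193a − 517b = 542.1;  SP-3−SP-1: 275a + 306b = −164.1.
Solving gives a = 0.40273, b = −0.89821.
Unit vector along 215° is (sin 215°, cos 215°) = (-0.5736, -0.8192).
Slope in that direction = a·(-0.5736) + b·(-0.8192) = 0.50477.
Apparent dip = arctan|0.50477| = 26.8° (true dip is 44.5°, so apparent ≤ true as expected).

26.8°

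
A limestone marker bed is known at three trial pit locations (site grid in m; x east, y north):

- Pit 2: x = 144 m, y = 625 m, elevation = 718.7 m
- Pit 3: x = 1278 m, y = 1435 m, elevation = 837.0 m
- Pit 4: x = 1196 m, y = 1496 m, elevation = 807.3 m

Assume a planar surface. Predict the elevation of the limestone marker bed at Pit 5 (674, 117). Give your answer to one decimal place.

930.8 m

Let the plane be z = a·x + b·y + c.
Pit 3−Pit 2: 1134a + 810b = 118.3;  Pit 4−Pit 2: 1052a + 871b = 88.6.
Solving gives a = 0.230639, b = −0.176846.
Then c = 718.7 − a·144 − b·625 = 796.02.
At (674, 117): z = 155.5 − 20.7 + 796.02 = 930.8 m.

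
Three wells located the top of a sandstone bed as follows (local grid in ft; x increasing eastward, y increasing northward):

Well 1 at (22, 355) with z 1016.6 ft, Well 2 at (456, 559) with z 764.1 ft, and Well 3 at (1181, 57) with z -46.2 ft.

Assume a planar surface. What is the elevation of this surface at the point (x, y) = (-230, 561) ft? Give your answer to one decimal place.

1312.8 ft

Let the plane be z = a·x + b·y + c.
Well 2−Well 1: 434a + 204b = −252.5;  Well 3−Well 1: 1159a − 298b = −1062.8.
Solving gives a = −0.798474, b = 0.460969.
Then c = 1016.6 − a·22 − b·355 = 870.52.
At (-230, 561): z = 183.6 + 258.6 + 870.52 = 1312.8 ft.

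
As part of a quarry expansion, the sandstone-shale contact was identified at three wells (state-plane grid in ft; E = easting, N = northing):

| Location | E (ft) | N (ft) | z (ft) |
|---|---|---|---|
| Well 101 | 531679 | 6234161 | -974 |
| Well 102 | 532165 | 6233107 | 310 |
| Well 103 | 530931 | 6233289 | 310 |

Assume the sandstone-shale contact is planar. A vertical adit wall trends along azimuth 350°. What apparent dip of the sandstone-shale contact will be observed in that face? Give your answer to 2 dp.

Two edge vectors: Well 101→Well 102 = (486, -1054, 1284), Well 101→Well 103 = (-748, -872, 1284).
Normal n = (Well 101→Well 102) × (Well 101→Well 103) = (-233688, -1584456, -1212184).
So ∂z/∂E = −n_x/n_z = −0.19278 and ∂z/∂N = −n_y/n_z = −1.30711.
Unit vector along 350° is (sin 350°, cos 350°) = (-0.1736, 0.9848).
Slope in that direction = a·(-0.1736) + b·(0.9848) = −1.25377.
Apparent dip = arctan|1.25377| = 51.42° (true dip is 52.9°, so apparent ≤ true as expected).

51.42°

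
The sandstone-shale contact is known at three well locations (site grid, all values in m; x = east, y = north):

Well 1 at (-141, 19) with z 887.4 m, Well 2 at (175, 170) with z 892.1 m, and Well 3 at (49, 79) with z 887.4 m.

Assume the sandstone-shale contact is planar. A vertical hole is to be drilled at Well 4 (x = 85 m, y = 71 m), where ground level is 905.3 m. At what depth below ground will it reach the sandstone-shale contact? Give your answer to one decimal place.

19.7 m

Two edge vectors: Well 1→Well 2 = (316, 151, 4.7), Well 1→Well 3 = (190, 60, 0).
Normal n = (Well 1→Well 2) × (Well 1→Well 3) = (-282, 893, -9730).
So ∂z/∂x = −n_x/n_z = −0.02898 and ∂z/∂y = −n_y/n_z = 0.09178.
Intercept c from Well 1: 887.4 − 4.09 − 1.74 = 881.57.
At (85, 71): z_contact = −2.46 + 6.52 + 881.57 = 885.62 m.
Depth below ground = 905.3 − 885.62 = 19.7 m.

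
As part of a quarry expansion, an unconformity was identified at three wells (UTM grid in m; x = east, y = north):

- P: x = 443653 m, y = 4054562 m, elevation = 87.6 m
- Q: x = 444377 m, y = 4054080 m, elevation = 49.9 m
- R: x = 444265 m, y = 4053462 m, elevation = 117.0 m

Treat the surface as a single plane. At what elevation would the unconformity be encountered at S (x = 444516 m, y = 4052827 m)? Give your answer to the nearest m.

Two edge vectors: P→Q = (724, -482, -37.7), P→R = (612, -1100, 29.4).
Normal n = (P→Q) × (P→R) = (-55640.8, -44358, -501416).
So ∂z/∂x = −n_x/n_z = −0.11096734 and ∂z/∂y = −n_y/n_z = −0.08846547.
Intercept c from P: 87.6 + 49230.99 + 358688.72 = 408007.31.
At (444516, 4052827): z = −49326.8 − 358535.2 + 408007.31 = 145.3 m.

145 m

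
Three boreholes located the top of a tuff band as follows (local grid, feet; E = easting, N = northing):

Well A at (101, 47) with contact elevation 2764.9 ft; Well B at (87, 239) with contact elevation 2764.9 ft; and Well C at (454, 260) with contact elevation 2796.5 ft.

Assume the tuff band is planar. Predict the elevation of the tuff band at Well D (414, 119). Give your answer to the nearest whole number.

Let the plane be z = a·E + b·N + c.
Well B−Well A: −14a + 192b = 0;  Well C−Well A: 353a + 213b = 31.6.
Solving gives a = 0.08575, b = 0.00625.
Then c = 2764.9 − a·101 − b·47 = 2755.95.
At (414, 119): z = 35.5 + 0.7 + 2755.95 = 2792.2 ft.

2792 ft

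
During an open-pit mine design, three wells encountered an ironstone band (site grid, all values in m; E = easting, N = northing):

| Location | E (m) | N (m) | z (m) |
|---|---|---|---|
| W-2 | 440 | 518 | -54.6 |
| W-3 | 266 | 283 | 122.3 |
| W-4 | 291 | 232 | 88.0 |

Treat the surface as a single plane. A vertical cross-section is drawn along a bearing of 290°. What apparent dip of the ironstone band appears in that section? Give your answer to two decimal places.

Two edge vectors: W-2→W-3 = (-174, -235, 176.9), W-2→W-4 = (-149, -286, 142.6).
Normal n = (W-2→W-3) × (W-2→W-4) = (17082.4, -1545.7, 14749).
So ∂z/∂E = −n_x/n_z = −1.15821 and ∂z/∂N = −n_y/n_z = 0.10480.
Unit vector along 290° is (sin 290°, cos 290°) = (-0.9397, 0.3420).
Slope in that direction = a·(-0.9397) + b·(0.3420) = 1.12420.
Apparent dip = arctan|1.12420| = 48.35° (true dip is 49.3°, so apparent ≤ true as expected).

48.35°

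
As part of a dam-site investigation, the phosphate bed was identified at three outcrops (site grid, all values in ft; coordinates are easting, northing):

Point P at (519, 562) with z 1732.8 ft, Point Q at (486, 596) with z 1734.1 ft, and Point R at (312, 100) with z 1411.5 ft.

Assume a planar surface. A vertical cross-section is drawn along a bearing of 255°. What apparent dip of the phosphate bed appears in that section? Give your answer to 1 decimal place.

29.8°

Two edge vectors: Point P→Point Q = (-33, 34, 1.3), Point P→Point R = (-207, -462, -321.3).
Normal n = (Point P→Point Q) × (Point P→Point R) = (-10323.6, -10872, 22284).
So ∂z/∂easting = −n_x/n_z = 0.46327 and ∂z/∂northing = −n_y/n_z = 0.48788.
Unit vector along 255° is (sin 255°, cos 255°) = (-0.9659, -0.2588).
Slope in that direction = a·(-0.9659) + b·(-0.2588) = −0.57376.
Apparent dip = arctan|0.57376| = 29.8° (true dip is 33.9°, so apparent ≤ true as expected).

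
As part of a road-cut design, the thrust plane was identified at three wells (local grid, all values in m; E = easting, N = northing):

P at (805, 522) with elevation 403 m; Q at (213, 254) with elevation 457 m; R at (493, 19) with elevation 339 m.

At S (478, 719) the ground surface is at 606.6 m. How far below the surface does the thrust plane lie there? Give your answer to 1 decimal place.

85.6 m

Two edge vectors: P→Q = (-592, -268, 54), P→R = (-312, -503, -64).
Normal n = (P→Q) × (P→R) = (44314, -54736, 214160).
So ∂z/∂E = −n_x/n_z = −0.20692 and ∂z/∂N = −n_y/n_z = 0.25558.
Intercept c from P: 403 + 166.57 − 133.42 = 436.16.
At (478, 719): z_contact = −98.91 + 183.77 + 436.16 = 521.01 m.
Depth below ground = 606.6 − 521.01 = 85.6 m.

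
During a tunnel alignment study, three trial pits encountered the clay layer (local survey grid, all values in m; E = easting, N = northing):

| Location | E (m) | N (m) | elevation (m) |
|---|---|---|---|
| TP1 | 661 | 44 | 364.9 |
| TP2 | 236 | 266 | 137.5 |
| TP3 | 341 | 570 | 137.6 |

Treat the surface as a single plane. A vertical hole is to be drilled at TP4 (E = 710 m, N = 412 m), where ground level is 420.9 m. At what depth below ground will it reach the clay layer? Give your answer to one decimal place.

91.3 m

Two edge vectors: TP1→TP2 = (-425, 222, -227.4), TP1→TP3 = (-320, 526, -227.3).
Normal n = (TP1→TP2) × (TP1→TP3) = (69151.8, -23834.5, -152510).
So ∂z/∂E = −n_x/n_z = 0.45342 and ∂z/∂N = −n_y/n_z = −0.15628.
Intercept c from TP1: 364.9 − 299.71 + 6.88 = 72.06.
At (710, 412): z_contact = 321.93 − 64.39 + 72.06 = 329.61 m.
Depth below ground = 420.9 − 329.61 = 91.3 m.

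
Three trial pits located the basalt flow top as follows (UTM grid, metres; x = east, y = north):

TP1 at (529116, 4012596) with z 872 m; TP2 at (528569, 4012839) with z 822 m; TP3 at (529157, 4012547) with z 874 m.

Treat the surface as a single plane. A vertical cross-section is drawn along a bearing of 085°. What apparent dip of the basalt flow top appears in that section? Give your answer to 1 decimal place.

6.9°

Two edge vectors: TP1→TP2 = (-547, 243, -50), TP1→TP3 = (41, -49, 2).
Normal n = (TP1→TP2) × (TP1→TP3) = (-1964, -956, 16840).
So ∂z/∂x = −n_x/n_z = 0.11663 and ∂z/∂y = −n_y/n_z = 0.05677.
Unit vector along 085° is (sin 85°, cos 85°) = (0.9962, 0.0872).
Slope in that direction = a·(0.9962) + b·(0.0872) = 0.12113.
Apparent dip = arctan|0.12113| = 6.9° (true dip is 7.4°, so apparent ≤ true as expected).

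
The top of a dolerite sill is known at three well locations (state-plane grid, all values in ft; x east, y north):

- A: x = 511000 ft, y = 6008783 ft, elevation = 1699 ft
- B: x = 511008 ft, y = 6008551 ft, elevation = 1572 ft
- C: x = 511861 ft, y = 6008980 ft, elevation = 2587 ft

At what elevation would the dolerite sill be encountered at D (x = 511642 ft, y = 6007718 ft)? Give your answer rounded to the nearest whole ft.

1660 ft

Let the plane be z = a·x + b·y + c.
B−A: 8a − 232b = −127;  C−A: 861a + 197b = 888.
Solving gives a = 0.89901554, b = 0.57841433.
Then c = 1699 − a·511000 − b·6008783 = −3933264.13.
At (511642, 6007718): z = 459974.1 + 3474950.2 − 3933264.13 = 1660.2 ft.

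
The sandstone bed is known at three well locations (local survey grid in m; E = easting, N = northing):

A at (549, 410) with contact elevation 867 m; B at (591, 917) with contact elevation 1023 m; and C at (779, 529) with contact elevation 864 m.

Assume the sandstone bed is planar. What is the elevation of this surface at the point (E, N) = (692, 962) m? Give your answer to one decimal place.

1019.3 m

Two edge vectors: A→B = (42, 507, 156), A→C = (230, 119, -3).
Normal n = (A→B) × (A→C) = (-20085, 36006, -111612).
So ∂z/∂E = −n_x/n_z = −0.17995 and ∂z/∂N = −n_y/n_z = 0.32260.
Intercept c from A: 867 + 98.79 − 132.27 = 833.53.
At (692, 962): z = −124.5 + 310.3 + 833.53 = 1019.3 m.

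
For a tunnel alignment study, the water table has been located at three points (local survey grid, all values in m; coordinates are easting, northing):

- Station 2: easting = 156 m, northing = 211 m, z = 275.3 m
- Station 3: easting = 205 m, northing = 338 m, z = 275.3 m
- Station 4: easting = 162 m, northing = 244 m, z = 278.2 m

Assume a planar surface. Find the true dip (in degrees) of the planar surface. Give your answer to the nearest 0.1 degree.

24.8°

Two edge vectors: Station 2→Station 3 = (49, 127, 0), Station 2→Station 4 = (6, 33, 2.9).
Normal n = (Station 2→Station 3) × (Station 2→Station 4) = (368.3, -142.1, 855).
So ∂z/∂easting = −n_x/n_z = −0.43076 and ∂z/∂northing = −n_y/n_z = 0.16620.
Gradient magnitude |∇z| = √(a² + b²) = √(0.18555 + 0.02762) = 0.46171.
True dip = arctan(0.46171) = 24.8°, dipping toward ESE (azimuth ≈ 111°).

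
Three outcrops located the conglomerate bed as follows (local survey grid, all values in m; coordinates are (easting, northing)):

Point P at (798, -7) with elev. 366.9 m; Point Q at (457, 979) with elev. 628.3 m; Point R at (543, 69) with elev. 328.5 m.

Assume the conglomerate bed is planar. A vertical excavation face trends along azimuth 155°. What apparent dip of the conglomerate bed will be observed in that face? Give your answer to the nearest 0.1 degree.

12.0°

Let the plane be z = a·E + b·N + c.
Point Q−Point P: −341a + 986b = 261.4;  Point R−Point P: −255a + 76b = −38.4.
Solving gives a = 0.25599, b = 0.35364.
Unit vector along 155° is (sin 155°, cos 155°) = (0.4226, -0.9063).
Slope in that direction = a·(0.4226) + b·(-0.9063) = −0.21232.
Apparent dip = arctan|0.21232| = 12.0° (true dip is 23.6°, so apparent ≤ true as expected).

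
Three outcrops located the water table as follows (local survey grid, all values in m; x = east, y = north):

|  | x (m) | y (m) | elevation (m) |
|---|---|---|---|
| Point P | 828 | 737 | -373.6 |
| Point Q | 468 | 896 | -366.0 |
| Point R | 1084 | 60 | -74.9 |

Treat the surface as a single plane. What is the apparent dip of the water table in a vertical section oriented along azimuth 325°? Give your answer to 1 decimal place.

Let the plane be z = a·x + b·y + c.
Point Q−Point P: −360a + 159b = 7.6;  Point R−Point P: 256a − 677b = 298.7.
Solving gives a = −0.25928, b = −0.53926.
Unit vector along 325° is (sin 325°, cos 325°) = (-0.5736, 0.8192).
Slope in that direction = a·(-0.5736) + b·(0.8192) = −0.29301.
Apparent dip = arctan|0.29301| = 16.3° (true dip is 30.9°, so apparent ≤ true as expected).

16.3°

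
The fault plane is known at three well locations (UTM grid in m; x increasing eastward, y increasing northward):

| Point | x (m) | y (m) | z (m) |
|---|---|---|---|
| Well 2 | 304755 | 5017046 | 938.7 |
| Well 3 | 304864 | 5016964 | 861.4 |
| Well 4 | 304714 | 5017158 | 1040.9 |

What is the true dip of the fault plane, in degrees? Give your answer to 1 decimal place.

Let the plane be z = a·x + b·y + c.
Well 3−Well 2: 109a − 82b = −77.3;  Well 4−Well 2: −41a + 112b = 102.2.
Solving gives a = −0.03134, b = 0.90103.
Gradient magnitude |∇z| = √(a² + b²) = √(0.00098 + 0.81185) = 0.90157.
True dip = arctan(0.90157) = 42.0°, dipping toward S (azimuth ≈ 178°).

42.0°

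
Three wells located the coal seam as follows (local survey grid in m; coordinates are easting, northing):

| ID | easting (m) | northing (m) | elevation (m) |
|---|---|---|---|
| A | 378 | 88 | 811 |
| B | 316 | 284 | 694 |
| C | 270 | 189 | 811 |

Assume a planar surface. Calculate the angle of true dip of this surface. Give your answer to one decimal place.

Two edge vectors: A→B = (-62, 196, -117), A→C = (-108, 101, 0).
Normal n = (A→B) × (A→C) = (11817, 12636, 14906).
So ∂z/∂easting = −n_x/n_z = −0.79277 and ∂z/∂northing = −n_y/n_z = −0.84771.
Gradient magnitude |∇z| = √(a² + b²) = √(0.62848 + 0.71862) = 1.16065.
True dip = arctan(1.16065) = 49.3°, dipping toward NE (azimuth ≈ 043°).

49.3°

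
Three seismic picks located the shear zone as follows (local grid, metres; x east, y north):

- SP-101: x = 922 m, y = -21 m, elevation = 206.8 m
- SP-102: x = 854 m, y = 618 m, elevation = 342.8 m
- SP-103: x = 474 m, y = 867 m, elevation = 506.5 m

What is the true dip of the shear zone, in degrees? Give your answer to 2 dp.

Let the plane be z = a·x + b·y + c.
SP-102−SP-101: −68a + 639b = 136;  SP-103−SP-101: −448a + 888b = 299.7.
Solving gives a = −0.31317, b = 0.17951.
Gradient magnitude |∇z| = √(a² + b²) = √(0.09807 + 0.03222) = 0.36096.
True dip = arctan(0.36096) = 19.85°, dipping toward ESE (azimuth ≈ 120°).

19.85°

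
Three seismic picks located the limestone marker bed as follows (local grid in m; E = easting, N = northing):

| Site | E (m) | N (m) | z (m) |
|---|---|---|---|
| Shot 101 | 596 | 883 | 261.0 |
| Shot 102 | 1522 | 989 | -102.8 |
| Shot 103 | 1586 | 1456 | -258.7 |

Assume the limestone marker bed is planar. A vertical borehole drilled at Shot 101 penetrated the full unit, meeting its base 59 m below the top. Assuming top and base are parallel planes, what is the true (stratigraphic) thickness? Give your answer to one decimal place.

Two edge vectors: Shot 101→Shot 102 = (926, 106, -363.8), Shot 101→Shot 103 = (990, 573, -519.7).
Normal n = (Shot 101→Shot 102) × (Shot 101→Shot 103) = (153369.2, 121080.2, 425658).
So ∂z/∂E = −n_x/n_z = −0.36031 and ∂z/∂N = −n_y/n_z = −0.28445.
|∇z| = √(a²+b²) = 0.45906, so dip δ = arctan(0.45906) = 24.66°.
True thickness = vertical thickness × cos δ = 59 × cos 24.66° = 53.6 m.

53.6 m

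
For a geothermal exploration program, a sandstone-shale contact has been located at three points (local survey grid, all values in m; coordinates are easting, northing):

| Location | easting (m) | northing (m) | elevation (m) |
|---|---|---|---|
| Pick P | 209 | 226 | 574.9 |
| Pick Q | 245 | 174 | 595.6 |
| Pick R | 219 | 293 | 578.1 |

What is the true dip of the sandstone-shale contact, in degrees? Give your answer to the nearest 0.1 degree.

28.0°

Two edge vectors: Pick P→Pick Q = (36, -52, 20.7), Pick P→Pick R = (10, 67, 3.2).
Normal n = (Pick P→Pick Q) × (Pick P→Pick R) = (-1553.3, 91.8, 2932).
So ∂z/∂easting = −n_x/n_z = 0.52977 and ∂z/∂northing = −n_y/n_z = −0.03131.
Gradient magnitude |∇z| = √(a² + b²) = √(0.28066 + 0.00098) = 0.53070.
True dip = arctan(0.53070) = 28.0°, dipping toward W (azimuth ≈ 273°).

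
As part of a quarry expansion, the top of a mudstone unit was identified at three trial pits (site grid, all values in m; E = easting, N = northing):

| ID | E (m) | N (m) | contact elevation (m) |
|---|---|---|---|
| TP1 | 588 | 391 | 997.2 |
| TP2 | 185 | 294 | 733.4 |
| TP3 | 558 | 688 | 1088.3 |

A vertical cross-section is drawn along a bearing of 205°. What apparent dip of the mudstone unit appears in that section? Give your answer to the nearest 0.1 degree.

29.7°

Two edge vectors: TP1→TP2 = (-403, -97, -263.8), TP1→TP3 = (-30, 297, 91.1).
Normal n = (TP1→TP2) × (TP1→TP3) = (69511.9, 44627.3, -122601).
So ∂z/∂E = −n_x/n_z = 0.56698 and ∂z/∂N = −n_y/n_z = 0.36400.
Unit vector along 205° is (sin 205°, cos 205°) = (-0.4226, -0.9063).
Slope in that direction = a·(-0.4226) + b·(-0.9063) = −0.56951.
Apparent dip = arctan|0.56951| = 29.7° (true dip is 34.0°, so apparent ≤ true as expected).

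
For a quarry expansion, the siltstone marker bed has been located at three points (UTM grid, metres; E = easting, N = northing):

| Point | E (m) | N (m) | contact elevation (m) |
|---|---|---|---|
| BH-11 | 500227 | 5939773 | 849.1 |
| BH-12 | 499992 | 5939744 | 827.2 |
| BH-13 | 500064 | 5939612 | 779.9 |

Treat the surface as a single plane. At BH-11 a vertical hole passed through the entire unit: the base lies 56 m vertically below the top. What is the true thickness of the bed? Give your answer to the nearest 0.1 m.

Let the plane be z = a·E + b·N + c.
BH-12−BH-11: −235a − 29b = −21.9;  BH-13−BH-11: −163a − 161b = −69.2.
Solving gives a = 0.04588, b = 0.38336.
|∇z| = √(a²+b²) = 0.38610, so dip δ = arctan(0.38610) = 21.11°.
True thickness = vertical thickness × cos δ = 56 × cos 21.11° = 52.2 m.

52.2 m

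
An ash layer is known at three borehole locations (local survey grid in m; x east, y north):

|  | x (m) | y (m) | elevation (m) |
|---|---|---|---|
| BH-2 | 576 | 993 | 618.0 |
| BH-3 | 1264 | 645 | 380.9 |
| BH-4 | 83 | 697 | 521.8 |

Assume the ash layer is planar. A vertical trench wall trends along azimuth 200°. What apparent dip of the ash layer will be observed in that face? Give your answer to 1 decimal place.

Two edge vectors: BH-2→BH-3 = (688, -348, -237.1), BH-2→BH-4 = (-493, -296, -96.2).
Normal n = (BH-2→BH-3) × (BH-2→BH-4) = (-36704, 183075.9, -375212).
So ∂z/∂x = −n_x/n_z = −0.09782 and ∂z/∂y = −n_y/n_z = 0.48793.
Unit vector along 200° is (sin 200°, cos 200°) = (-0.3420, -0.9397).
Slope in that direction = a·(-0.3420) + b·(-0.9397) = −0.42504.
Apparent dip = arctan|0.42504| = 23.0° (true dip is 26.5°, so apparent ≤ true as expected).

23.0°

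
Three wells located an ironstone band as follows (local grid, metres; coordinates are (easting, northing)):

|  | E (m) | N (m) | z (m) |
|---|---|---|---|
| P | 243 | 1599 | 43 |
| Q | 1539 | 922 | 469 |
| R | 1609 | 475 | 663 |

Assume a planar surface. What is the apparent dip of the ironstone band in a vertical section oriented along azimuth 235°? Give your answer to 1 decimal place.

Two edge vectors: P→Q = (1296, -677, 426), P→R = (1366, -1124, 620).
Normal n = (P→Q) × (P→R) = (59084, -221604, -531922).
So ∂z/∂E = −n_x/n_z = 0.11108 and ∂z/∂N = −n_y/n_z = −0.41661.
Unit vector along 235° is (sin 235°, cos 235°) = (-0.8192, -0.5736).
Slope in that direction = a·(-0.8192) + b·(-0.5736) = 0.14797.
Apparent dip = arctan|0.14797| = 8.4° (true dip is 23.3°, so apparent ≤ true as expected).

8.4°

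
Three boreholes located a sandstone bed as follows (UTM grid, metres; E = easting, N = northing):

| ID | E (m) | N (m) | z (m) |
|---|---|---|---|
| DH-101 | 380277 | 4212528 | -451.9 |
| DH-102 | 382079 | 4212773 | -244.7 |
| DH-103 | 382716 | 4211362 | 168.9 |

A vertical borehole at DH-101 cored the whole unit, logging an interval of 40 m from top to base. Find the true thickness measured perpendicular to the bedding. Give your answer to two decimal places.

38.62 m

Let the plane be z = a·E + b·N + c.
DH-102−DH-101: 1802a + 245b = 207.2;  DH-103−DH-101: 2439a − 1166b = 620.8.
Solving gives a = 0.14588, b = −0.22727.
|∇z| = √(a²+b²) = 0.27006, so dip δ = arctan(0.27006) = 15.11°.
True thickness = vertical thickness × cos δ = 40 × cos 15.11° = 38.62 m.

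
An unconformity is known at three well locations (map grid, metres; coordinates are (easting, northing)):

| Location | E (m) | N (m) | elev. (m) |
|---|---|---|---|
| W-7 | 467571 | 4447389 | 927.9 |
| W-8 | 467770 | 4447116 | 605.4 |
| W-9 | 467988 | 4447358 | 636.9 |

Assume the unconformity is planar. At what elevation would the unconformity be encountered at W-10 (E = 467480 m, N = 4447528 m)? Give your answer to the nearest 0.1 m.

Let the plane be z = a·E + b·N + c.
W-8−W-7: 199a − 273b = −322.5;  W-9−W-7: 417a − 31b = −291.
Solving gives a = −0.644972695, b = 0.711173750.
Then c = 927.9 − a·467571 − b·4447389 = −2860367.88.
At (467480, 4447528): z = −301511.8 + 3162965.2 − 2860367.88 = 1085.4 m.

1085.4 m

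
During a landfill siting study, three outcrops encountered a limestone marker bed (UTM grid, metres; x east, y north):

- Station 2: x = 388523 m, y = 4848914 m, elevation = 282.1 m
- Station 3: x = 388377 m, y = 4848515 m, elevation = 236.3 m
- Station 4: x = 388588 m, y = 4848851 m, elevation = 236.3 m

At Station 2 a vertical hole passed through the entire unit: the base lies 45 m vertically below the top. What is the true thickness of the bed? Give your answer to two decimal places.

Let the plane be z = a·x + b·y + c.
Station 3−Station 2: −146a − 399b = −45.8;  Station 4−Station 2: 65a − 63b = −45.8.
Solving gives a = −0.43802, b = 0.27506.
|∇z| = √(a²+b²) = 0.51722, so dip δ = arctan(0.51722) = 27.35°.
True thickness = vertical thickness × cos δ = 45 × cos 27.35° = 39.97 m.

39.97 m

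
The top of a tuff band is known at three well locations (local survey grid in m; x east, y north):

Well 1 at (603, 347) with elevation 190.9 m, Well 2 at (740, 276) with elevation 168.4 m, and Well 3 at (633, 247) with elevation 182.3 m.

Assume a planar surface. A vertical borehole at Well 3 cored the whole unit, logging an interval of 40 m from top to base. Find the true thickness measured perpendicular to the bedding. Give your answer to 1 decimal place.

39.6 m

Let the plane be z = a·x + b·y + c.
Well 2−Well 1: 137a − 71b = −22.5;  Well 3−Well 1: 30a − 100b = −8.6.
Solving gives a = −0.14169, b = 0.04349.
|∇z| = √(a²+b²) = 0.14822, so dip δ = arctan(0.14822) = 8.43°.
True thickness = vertical thickness × cos δ = 40 × cos 8.43° = 39.6 m.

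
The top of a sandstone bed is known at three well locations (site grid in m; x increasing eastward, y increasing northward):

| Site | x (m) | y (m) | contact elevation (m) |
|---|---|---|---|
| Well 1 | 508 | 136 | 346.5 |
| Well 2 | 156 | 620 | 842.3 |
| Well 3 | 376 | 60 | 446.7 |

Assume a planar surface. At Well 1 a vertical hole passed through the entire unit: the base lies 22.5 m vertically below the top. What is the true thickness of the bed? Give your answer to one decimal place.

15.9 m

Let the plane be z = a·x + b·y + c.
Well 2−Well 1: −352a + 484b = 495.8;  Well 3−Well 1: −132a − 76b = 100.2.
Solving gives a = −0.95077, b = 0.33291.
|∇z| = √(a²+b²) = 1.00737, so dip δ = arctan(1.00737) = 45.21°.
True thickness = vertical thickness × cos δ = 22.5 × cos 45.21° = 15.9 m.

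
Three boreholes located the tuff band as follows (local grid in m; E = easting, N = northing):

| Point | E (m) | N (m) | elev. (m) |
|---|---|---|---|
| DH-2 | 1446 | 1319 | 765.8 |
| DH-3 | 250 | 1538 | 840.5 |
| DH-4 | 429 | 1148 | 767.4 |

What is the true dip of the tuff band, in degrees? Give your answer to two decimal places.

Two edge vectors: DH-2→DH-3 = (-1196, 219, 74.7), DH-2→DH-4 = (-1017, -171, 1.6).
Normal n = (DH-2→DH-3) × (DH-2→DH-4) = (13124.1, -74056.3, 427239).
So ∂z/∂E = −n_x/n_z = −0.03072 and ∂z/∂N = −n_y/n_z = 0.17334.
Gradient magnitude |∇z| = √(a² + b²) = √(0.00094 + 0.03005) = 0.17604.
True dip = arctan(0.17604) = 9.98°, dipping toward S (azimuth ≈ 170°).

9.98°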